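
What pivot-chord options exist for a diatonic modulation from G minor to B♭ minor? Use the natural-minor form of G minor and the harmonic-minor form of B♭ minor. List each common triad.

Triads in G minor (natural minor): G minor (i), A diminished (ii°), B♭ major (III), C minor (iv), D minor (v), E♭ major (VI), F major (VII).
Triads in B♭ minor (harmonic minor): B♭ minor (i), C diminished (ii°), D♭ augmented (III+), E♭ minor (iv), F major (V), G♭ major (VI), A diminished (vii°).
Shared triads with their functions: A diminished (ii° in G minor, vii° in B♭ minor); F major (VII in G minor, V in B♭ minor).

Adim, F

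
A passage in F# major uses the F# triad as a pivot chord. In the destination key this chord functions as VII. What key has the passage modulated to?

G# minor

The numeral VII denotes a major triad on scale degree 7. With F# on degree 7, the tonic of the new key is G#.
Degree 7 carries a major triad in natural-minor keys, so the destination is G# minor.
Check: the diatonic triads of G# minor (natural minor) are G#m (i), A#dim (ii°), B (III), C#m (iv), D#m (v), E (VI), F# (VII) — F# is indeed VII.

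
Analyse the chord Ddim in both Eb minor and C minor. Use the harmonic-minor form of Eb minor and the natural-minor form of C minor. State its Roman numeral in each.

The scale of Eb minor (harmonic minor) is Eb F Gb Ab Bb Cb D; D is degree 7, and the triad built there (D-F-Ab) is diminished, so it is vii°.
The scale of C minor (natural minor) is C D Eb F G Ab Bb; D is degree 2, and the triad built there (D-F-Ab) is diminished, so it is ii°.

vii° in Eb minor; ii° in C minor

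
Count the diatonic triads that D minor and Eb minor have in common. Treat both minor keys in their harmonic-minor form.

1

Diatonic triads of D minor (harmonic minor): Dm (i), Edim (ii°), Faug (III+), Gm (iv), A (V), Bb (VI), C#dim (vii°).
Diatonic triads of Eb minor (harmonic minor): Ebm (i), Fdim (ii°), Gbaug (III+), Abm (iv), Bb (V), Cb (VI), Ddim (vii°).
Matching root and quality in both lists: Bb.
That gives 1 common triad.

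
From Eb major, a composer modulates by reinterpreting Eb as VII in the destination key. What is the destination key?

The numeral VII denotes a major triad on scale degree 7. With Eb on degree 7, the tonic of the new key is F.
Degree 7 carries a major triad in natural-minor keys, so the destination is F minor.
Check: the diatonic triads of F minor (natural minor) are Fm (i), Gdim (ii°), Ab (III), Bbm (iv), Cm (v), Db (VI), Eb (VII) — Eb is indeed VII.

F minor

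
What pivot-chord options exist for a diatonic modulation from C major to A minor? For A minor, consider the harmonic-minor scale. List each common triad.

Dm, F, Am, Bdim

Triads in C major: C (I), Dm (ii), Em (iii), F (IV), G (V), Am (vi), Bdim (vii°).
Triads in A minor (harmonic minor): Am (i), Bdim (ii°), Caug (III+), Dm (iv), E (V), F (VI), G#dim (vii°).
Shared triads with their functions: Dm (ii in C major, iv in A minor); F (IV in C major, VI in A minor); Am (vi in C major, i in A minor); Bdim (vii° in C major, ii° in A minor).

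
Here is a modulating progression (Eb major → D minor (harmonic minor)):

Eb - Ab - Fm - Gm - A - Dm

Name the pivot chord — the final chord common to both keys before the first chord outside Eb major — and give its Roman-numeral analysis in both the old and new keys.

Gm — iii in Eb major, iv in D minor

Chords diatonic to Eb major: Eb, Fm, Gm, Ab, Bb, Cm, Ddim.
Reading the progression, the first chord not in that set is A, so the modulation leaves Eb major there.
The chord immediately before A is Gm, which is diatonic to both keys: iii in Eb major and iv in D minor.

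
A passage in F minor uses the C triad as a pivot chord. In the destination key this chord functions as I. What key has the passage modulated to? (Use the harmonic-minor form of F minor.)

The numeral I denotes a major triad on scale degree 1. With C on degree 1, the tonic of the new key is C.
Degree 1 carries a major triad in major keys, so the destination is C major.
Check: the diatonic triads of C major are C (I), Dm (ii), Em (iii), F (IV), G (V), Am (vi), Bdim (vii°) — C is indeed I.

C major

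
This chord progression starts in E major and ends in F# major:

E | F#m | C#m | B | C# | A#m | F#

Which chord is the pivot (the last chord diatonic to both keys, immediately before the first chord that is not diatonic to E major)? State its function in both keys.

Chords diatonic to E major: E, F#m, G#m, A, B, C#m, D#dim.
Reading the progression, the first chord not in that set is C#, so the modulation leaves E major there.
The chord immediately before C# is B, which is diatonic to both keys: V in E major and IV in F# major.

B — V in E major, IV in F# major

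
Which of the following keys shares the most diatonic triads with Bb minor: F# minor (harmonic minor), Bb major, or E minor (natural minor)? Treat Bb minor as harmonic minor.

Triads of Bb minor (harmonic minor): Bb minor (i), C diminished (ii°), Db augmented (III+), Eb minor (iv), F major (V), Gb major (VI), A diminished (vii°).
F# minor (harmonic minor) shares 0: none.
Bb major shares 2: F, Adim.
E minor (natural minor) shares 0: none.
The most common triads (2) are shared with Bb major.

Bb major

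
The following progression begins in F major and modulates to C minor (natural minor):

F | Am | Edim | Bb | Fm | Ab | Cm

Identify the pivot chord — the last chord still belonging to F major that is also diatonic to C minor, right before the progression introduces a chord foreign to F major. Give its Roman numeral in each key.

Bb — IV in F major, VII in C minor

Chords diatonic to F major: F, Gm, Am, Bb, C, Dm, Edim.
Reading the progression, the first chord not in that set is Fm, so the modulation leaves F major there.
The chord immediately before Fm is Bb, which is diatonic to both keys: IV in F major and VII in C minor.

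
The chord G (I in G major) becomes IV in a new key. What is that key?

D major

The numeral IV denotes a major triad on scale degree 4. With G on degree 4, the tonic of the new key is D.
Degree 4 carries a major triad in major keys, so the destination is D major.
Check: the diatonic triads of D major are D (I), Em (ii), F#m (iii), G (IV), A (V), Bm (vi), C#dim (vii°) — G is indeed IV.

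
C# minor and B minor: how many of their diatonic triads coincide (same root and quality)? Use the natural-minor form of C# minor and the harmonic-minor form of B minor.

Diatonic triads of C# minor (natural minor): C#m (i), D#dim (ii°), E (III), F#m (iv), G#m (v), A (VI), B (VII).
Diatonic triads of B minor (harmonic minor): Bm (i), C#dim (ii°), Daug (III+), Em (iv), F# (V), G (VI), A#dim (vii°).
No triad has the same root and quality in both keys.

0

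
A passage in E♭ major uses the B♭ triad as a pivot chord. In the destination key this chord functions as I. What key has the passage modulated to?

B♭ major

The numeral I denotes a major triad on scale degree 1. With B♭ on degree 1, the tonic of the new key is B♭.
Degree 1 carries a major triad in major keys, so the destination is B♭ major.
Check: the diatonic triads of B♭ major are B♭ (I), Cm (ii), Dm (iii), E♭ (IV), F (V), Gm (vi), Adim (vii°) — B♭ is indeed I.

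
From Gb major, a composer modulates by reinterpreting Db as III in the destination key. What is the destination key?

Bb minor

The numeral III denotes a major triad on scale degree 3. With Db on degree 3, the tonic of the new key is Bb.
Degree 3 carries a major triad in natural-minor keys, so the destination is Bb minor.
Check: the diatonic triads of Bb minor (natural minor) are Bbm (i), Cdim (ii°), Db (III), Ebm (iv), Fm (v), Gb (VI), Ab (VII) — Db is indeed III.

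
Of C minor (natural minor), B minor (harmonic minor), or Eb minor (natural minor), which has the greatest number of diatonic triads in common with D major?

Triads of D major: D major (I), E minor (ii), F# minor (iii), G major (IV), A major (V), B minor (vi), C# diminished (vii°).
C minor (natural minor) shares 0: none.
B minor (harmonic minor) shares 4: Em, G, Bm, C#dim.
Eb minor (natural minor) shares 0: none.
The most common triads (4) are shared with B minor.

B minor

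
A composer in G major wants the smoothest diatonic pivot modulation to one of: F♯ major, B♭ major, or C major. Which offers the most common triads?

C major

Triads of G major: G (I), Am (ii), Bm (iii), C (IV), D (V), Em (vi), F♯dim (vii°).
F♯ major shares 0: none.
B♭ major shares 0: none.
C major shares 4: G, Am, C, Em.
The most common triads (4) are shared with C major.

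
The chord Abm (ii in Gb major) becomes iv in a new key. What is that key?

Eb minor

The numeral iv denotes a minor triad on scale degree 4. With Ab on degree 4, the tonic of the new key is Eb.
Degree 4 carries a minor triad in minor keys, so the destination is Eb minor.
Check: the diatonic triads of Eb minor (natural minor) are Ebm (i), Fdim (ii°), Gb (III), Abm (iv), Bbm (v), Cb (VI), Db (VII) — Abm is indeed iv.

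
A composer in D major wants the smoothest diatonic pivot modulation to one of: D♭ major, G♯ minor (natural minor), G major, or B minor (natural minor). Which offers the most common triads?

Triads of D major: D major (I), E minor (ii), F♯ minor (iii), G major (IV), A major (V), B minor (vi), C♯ diminished (vii°).
D♭ major shares 0: none.
G♯ minor (natural minor) shares 0: none.
G major shares 4: D, Em, G, Bm.
B minor (natural minor) shares 7: D, Em, F♯m, G, A, Bm, C♯dim.
The most common triads (7) are shared with B minor.

B minor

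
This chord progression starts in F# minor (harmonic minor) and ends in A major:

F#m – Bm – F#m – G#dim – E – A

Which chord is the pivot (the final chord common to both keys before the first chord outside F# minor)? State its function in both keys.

Chords diatonic to F# minor: F#m, G#dim, Aaug, Bm, C#, D, E#dim.
Reading the progression, the first chord not in that set is E, so the modulation leaves F# minor there.
The chord immediately before E is G#dim, which is diatonic to both keys: ii° in F# minor and vii° in A major.

G#dim — ii° in F# minor, vii° in A major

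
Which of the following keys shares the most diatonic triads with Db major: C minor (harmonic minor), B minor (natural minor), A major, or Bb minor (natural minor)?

Triads of Db major: Db major (I), Eb minor (ii), F minor (iii), Gb major (IV), Ab major (V), Bb minor (vi), C diminished (vii°).
C minor (harmonic minor) shares 2: Fm, Ab.
B minor (natural minor) shares 0: none.
A major shares 0: none.
Bb minor (natural minor) shares 7: Db, Ebm, Fm, Gb, Ab, Bbm, Cdim.
The most common triads (7) are shared with Bb minor.

Bb minor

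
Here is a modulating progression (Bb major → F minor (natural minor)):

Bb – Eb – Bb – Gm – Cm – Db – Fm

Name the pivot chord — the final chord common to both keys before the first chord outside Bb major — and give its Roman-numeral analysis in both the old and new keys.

Chords diatonic to Bb major: Bb, Cm, Dm, Eb, F, Gm, Adim.
Reading the progression, the first chord not in that set is Db, so the modulation leaves Bb major there.
The chord immediately before Db is Cm, which is diatonic to both keys: ii in Bb major and v in F minor.

Cm — ii in Bb major, v in F minor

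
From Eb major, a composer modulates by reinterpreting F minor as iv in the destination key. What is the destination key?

The numeral iv denotes a minor triad on scale degree 4. With F on degree 4, the tonic of the new key is C.
Degree 4 carries a minor triad in minor keys, so the destination is C minor.
Check: the diatonic triads of C minor (natural minor) are Cm (i), Ddim (ii°), Eb (III), Fm (iv), Gm (v), Ab (VI), Bb (VII) — F minor is indeed iv.

C minor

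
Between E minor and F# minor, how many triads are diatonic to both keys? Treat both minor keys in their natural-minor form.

2

Diatonic triads of E minor (natural minor): Em (i), F#dim (ii°), G (III), Am (iv), Bm (v), C (VI), D (VII).
Diatonic triads of F# minor (natural minor): F#m (i), G#dim (ii°), A (III), Bm (iv), C#m (v), D (VI), E (VII).
Matching root and quality in both lists: Bm, D.
That gives 2 common triads.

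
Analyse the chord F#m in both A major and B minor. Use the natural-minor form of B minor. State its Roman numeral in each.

The scale of A major is A B C# D E F# G#; F# is degree 6, and the triad built there (F#-A-C#) is minor, so it is vi.
The scale of B minor (natural minor) is B C# D E F# G A; F# is degree 5, and the triad built there (F#-A-C#) is minor, so it is v.

vi in A major; v in B minor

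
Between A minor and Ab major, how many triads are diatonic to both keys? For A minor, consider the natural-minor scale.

0

Diatonic triads of A minor (natural minor): Am (i), Bdim (ii°), C (III), Dm (iv), Em (v), F (VI), G (VII).
Diatonic triads of Ab major: Ab (I), Bbm (ii), Cm (iii), Db (IV), Eb (V), Fm (vi), Gdim (vii°).
No triad has the same root and quality in both keys.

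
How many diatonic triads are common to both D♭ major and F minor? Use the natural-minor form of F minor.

Diatonic triads of D♭ major: D♭ major (I), E♭ minor (ii), F minor (iii), G♭ major (IV), A♭ major (V), B♭ minor (vi), C diminished (vii°).
Diatonic triads of F minor (natural minor): F minor (i), G diminished (ii°), A♭ major (III), B♭ minor (iv), C minor (v), D♭ major (VI), E♭ major (VII).
Matching root and quality in both lists: D♭ major, F minor, A♭ major, B♭ minor.
That gives 4 common triads.

4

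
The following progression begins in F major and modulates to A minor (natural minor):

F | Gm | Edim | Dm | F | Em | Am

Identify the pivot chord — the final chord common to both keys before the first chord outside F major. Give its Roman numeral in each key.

F — I in F major, VI in A minor

Chords diatonic to F major: F, Gm, Am, Bb, C, Dm, Edim.
Reading the progression, the first chord not in that set is Em, so the modulation leaves F major there.
The chord immediately before Em is F, which is diatonic to both keys: I in F major and VI in A minor.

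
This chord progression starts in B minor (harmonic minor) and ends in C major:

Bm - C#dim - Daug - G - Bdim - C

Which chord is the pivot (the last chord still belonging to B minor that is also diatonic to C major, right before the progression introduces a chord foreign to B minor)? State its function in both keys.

Chords diatonic to B minor: Bm, C#dim, Daug, Em, F#, G, A#dim.
Reading the progression, the first chord not in that set is Bdim, so the modulation leaves B minor there.
The chord immediately before Bdim is G, which is diatonic to both keys: VI in B minor and V in C major.

G — VI in B minor, V in C major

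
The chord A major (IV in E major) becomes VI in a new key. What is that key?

C♯ minor

The numeral VI denotes a major triad on scale degree 6. With A on degree 6, the tonic of the new key is C♯.
Degree 6 carries a major triad in minor keys, so the destination is C♯ minor.
Check: the diatonic triads of C♯ minor (natural minor) are C♯m (i), D♯dim (ii°), E (III), F♯m (iv), G♯m (v), A (VI), B (VII) — A major is indeed VI.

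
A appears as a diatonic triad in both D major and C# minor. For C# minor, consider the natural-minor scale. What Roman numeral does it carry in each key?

The scale of D major is D E F# G A B C#; A is degree 5, and the triad built there (A-C#-E) is major, so it is V.
The scale of C# minor (natural minor) is C# D# E F# G# A B; A is degree 6, and the triad built there (A-C#-E) is major, so it is VI.

V in D major; VI in C# minor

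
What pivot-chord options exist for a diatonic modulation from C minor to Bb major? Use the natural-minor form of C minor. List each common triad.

Triads in C minor (natural minor): Cm (i), Ddim (ii°), Eb (III), Fm (iv), Gm (v), Ab (VI), Bb (VII).
Triads in Bb major: Bb (I), Cm (ii), Dm (iii), Eb (IV), F (V), Gm (vi), Adim (vii°).
Shared triads with their functions: Cm (i in C minor, ii in Bb major); Eb (III in C minor, IV in Bb major); Gm (v in C minor, vi in Bb major); Bb (VII in C minor, I in Bb major).

Cm, Eb, Gm, Bb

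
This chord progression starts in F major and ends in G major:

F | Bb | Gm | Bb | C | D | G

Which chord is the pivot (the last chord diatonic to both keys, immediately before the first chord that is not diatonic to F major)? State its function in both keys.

Chords diatonic to F major: F, Gm, Am, Bb, C, Dm, Edim.
Reading the progression, the first chord not in that set is D, so the modulation leaves F major there.
The chord immediately before D is C, which is diatonic to both keys: V in F major and IV in G major.

C — V in F major, IV in G major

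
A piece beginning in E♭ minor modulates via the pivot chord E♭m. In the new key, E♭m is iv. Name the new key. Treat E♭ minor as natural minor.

B♭ minor

The numeral iv denotes a minor triad on scale degree 4. With E♭ on degree 4, the tonic of the new key is B♭.
Degree 4 carries a minor triad in minor keys, so the destination is B♭ minor.
Check: the diatonic triads of B♭ minor (natural minor) are B♭m (i), Cdim (ii°), D♭ (III), E♭m (iv), Fm (v), G♭ (VI), A♭ (VII) — E♭m is indeed iv.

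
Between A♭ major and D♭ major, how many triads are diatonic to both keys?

Diatonic triads of A♭ major: A♭ (I), B♭m (ii), Cm (iii), D♭ (IV), E♭ (V), Fm (vi), Gdim (vii°).
Diatonic triads of D♭ major: D♭ (I), E♭m (ii), Fm (iii), G♭ (IV), A♭ (V), B♭m (vi), Cdim (vii°).
Matching root and quality in both lists: A♭, B♭m, D♭, Fm.
That gives 4 common triads.

4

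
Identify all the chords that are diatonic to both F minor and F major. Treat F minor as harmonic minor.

Triads in F minor (harmonic minor): Fm (i), Gdim (ii°), Abaug (III+), Bbm (iv), C (V), Db (VI), Edim (vii°).
Triads in F major: F (I), Gm (ii), Am (iii), Bb (IV), C (V), Dm (vi), Edim (vii°).
Shared triads with their functions: C (V in F minor, V in F major); Edim (vii° in F minor, vii° in F major).

C, Edim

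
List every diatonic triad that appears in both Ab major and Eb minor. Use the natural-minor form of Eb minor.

Bbm, Db

Triads in Ab major: Ab (I), Bbm (ii), Cm (iii), Db (IV), Eb (V), Fm (vi), Gdim (vii°).
Triads in Eb minor (natural minor): Ebm (i), Fdim (ii°), Gb (III), Abm (iv), Bbm (v), Cb (VI), Db (VII).
Shared triads with their functions: Bbm (ii in Ab major, v in Eb minor); Db (IV in Ab major, VII in Eb minor).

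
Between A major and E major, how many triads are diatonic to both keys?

4

Diatonic triads of A major: A (I), Bm (ii), C#m (iii), D (IV), E (V), F#m (vi), G#dim (vii°).
Diatonic triads of E major: E (I), F#m (ii), G#m (iii), A (IV), B (V), C#m (vi), D#dim (vii°).
Matching root and quality in both lists: A, C#m, E, F#m.
That gives 4 common triads.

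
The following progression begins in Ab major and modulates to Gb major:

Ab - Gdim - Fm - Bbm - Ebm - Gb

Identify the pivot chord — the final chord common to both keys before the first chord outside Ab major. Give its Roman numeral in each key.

Bbm — ii in Ab major, iii in Gb major

Chords diatonic to Ab major: Ab, Bbm, Cm, Db, Eb, Fm, Gdim.
Reading the progression, the first chord not in that set is Ebm, so the modulation leaves Ab major there.
The chord immediately before Ebm is Bbm, which is diatonic to both keys: ii in Ab major and iii in Gb major.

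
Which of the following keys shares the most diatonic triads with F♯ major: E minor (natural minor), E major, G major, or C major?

E major

Triads of F♯ major: F♯ (I), G♯m (ii), A♯m (iii), B (IV), C♯ (V), D♯m (vi), E♯dim (vii°).
E minor (natural minor) shares 0: none.
E major shares 2: G♯m, B.
G major shares 0: none.
C major shares 0: none.
The most common triads (2) are shared with E major.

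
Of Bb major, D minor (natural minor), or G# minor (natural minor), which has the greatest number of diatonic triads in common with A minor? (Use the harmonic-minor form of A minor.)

D minor

Triads of A minor (harmonic minor): A minor (i), B diminished (ii°), C augmented (III+), D minor (iv), E major (V), F major (VI), G# diminished (vii°).
Bb major shares 2: Dm, F.
D minor (natural minor) shares 3: Am, Dm, F.
G# minor (natural minor) shares 1: E.
The most common triads (3) are shared with D minor.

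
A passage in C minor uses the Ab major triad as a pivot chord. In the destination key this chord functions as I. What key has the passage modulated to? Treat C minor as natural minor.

The numeral I denotes a major triad on scale degree 1. With Ab on degree 1, the tonic of the new key is Ab.
Degree 1 carries a major triad in major keys, so the destination is Ab major.
Check: the diatonic triads of Ab major are Ab (I), Bbm (ii), Cm (iii), Db (IV), Eb (V), Fm (vi), Gdim (vii°) — Ab major is indeed I.

Ab major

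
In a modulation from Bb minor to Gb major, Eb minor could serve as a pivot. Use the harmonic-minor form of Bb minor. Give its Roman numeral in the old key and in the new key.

iv in Bb minor; vi in Gb major

The scale of Bb minor (harmonic minor) is Bb C Db Eb F Gb A; Eb is degree 4, and the triad built there (Eb-Gb-Bb) is minor, so it is iv.
The scale of Gb major is Gb Ab Bb Cb Db Eb F; Eb is degree 6, and the triad built there (Eb-Gb-Bb) is minor, so it is vi.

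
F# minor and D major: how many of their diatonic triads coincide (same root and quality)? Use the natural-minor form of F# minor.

Diatonic triads of F# minor (natural minor): F# minor (i), G# diminished (ii°), A major (III), B minor (iv), C# minor (v), D major (VI), E major (VII).
Diatonic triads of D major: D major (I), E minor (ii), F# minor (iii), G major (IV), A major (V), B minor (vi), C# diminished (vii°).
Matching root and quality in both lists: F# minor, A major, B minor, D major.
That gives 4 common triads.

4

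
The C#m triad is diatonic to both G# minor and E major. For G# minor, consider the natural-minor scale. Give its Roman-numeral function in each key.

The scale of G# minor (natural minor) is G# A# B C# D# E F#; C# is degree 4, and the triad built there (C#-E-G#) is minor, so it is iv.
The scale of E major is E F# G# A B C# D#; C# is degree 6, and the triad built there (C#-E-G#) is minor, so it is vi.

iv in G# minor; vi in E major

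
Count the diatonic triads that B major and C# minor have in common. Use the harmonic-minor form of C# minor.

Diatonic triads of B major: B (I), C#m (ii), D#m (iii), E (IV), F# (V), G#m (vi), A#dim (vii°).
Diatonic triads of C# minor (harmonic minor): C#m (i), D#dim (ii°), Eaug (III+), F#m (iv), G# (V), A (VI), B#dim (vii°).
Matching root and quality in both lists: C#m.
That gives 1 common triad.

1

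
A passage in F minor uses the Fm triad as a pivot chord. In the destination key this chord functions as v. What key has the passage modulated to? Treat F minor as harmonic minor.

Bb minor

The numeral v denotes a minor triad on scale degree 5. With F on degree 5, the tonic of the new key is Bb.
Degree 5 carries a minor triad in natural-minor keys, so the destination is Bb minor.
Check: the diatonic triads of Bb minor (natural minor) are Bbm (i), Cdim (ii°), Db (III), Ebm (iv), Fm (v), Gb (VI), Ab (VII) — Fm is indeed v.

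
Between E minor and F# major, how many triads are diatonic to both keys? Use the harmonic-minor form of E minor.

Diatonic triads of E minor (harmonic minor): E minor (i), F# diminished (ii°), G augmented (III+), A minor (iv), B major (V), C major (VI), D# diminished (vii°).
Diatonic triads of F# major: F# major (I), G# minor (ii), A# minor (iii), B major (IV), C# major (V), D# minor (vi), E# diminished (vii°).
Matching root and quality in both lists: B major.
That gives 1 common triad.

1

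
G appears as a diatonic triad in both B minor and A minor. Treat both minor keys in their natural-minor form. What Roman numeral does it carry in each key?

The scale of B minor (natural minor) is B C# D E F# G A; G is degree 6, and the triad built there (G-B-D) is major, so it is VI.
The scale of A minor (natural minor) is A B C D E F G; G is degree 7, and the triad built there (G-B-D) is major, so it is VII.

VI in B minor; VII in A minor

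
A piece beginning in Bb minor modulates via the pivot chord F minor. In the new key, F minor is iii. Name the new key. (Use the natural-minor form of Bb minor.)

Db major

The numeral iii denotes a minor triad on scale degree 3. With F on degree 3, the tonic of the new key is Db.
Degree 3 carries a minor triad in major keys, so the destination is Db major.
Check: the diatonic triads of Db major are Db (I), Ebm (ii), Fm (iii), Gb (IV), Ab (V), Bbm (vi), Cdim (vii°) — F minor is indeed iii.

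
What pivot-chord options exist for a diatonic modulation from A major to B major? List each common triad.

Triads in A major: A (I), Bm (ii), C#m (iii), D (IV), E (V), F#m (vi), G#dim (vii°).
Triads in B major: B (I), C#m (ii), D#m (iii), E (IV), F# (V), G#m (vi), A#dim (vii°).
Shared triads with their functions: C#m (iii in A major, ii in B major); E (V in A major, IV in B major).

C#m, E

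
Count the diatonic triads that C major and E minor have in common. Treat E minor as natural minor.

4

Diatonic triads of C major: C (I), Dm (ii), Em (iii), F (IV), G (V), Am (vi), Bdim (vii°).
Diatonic triads of E minor (natural minor): Em (i), F#dim (ii°), G (III), Am (iv), Bm (v), C (VI), D (VII).
Matching root and quality in both lists: C, Em, G, Am.
That gives 4 common triads.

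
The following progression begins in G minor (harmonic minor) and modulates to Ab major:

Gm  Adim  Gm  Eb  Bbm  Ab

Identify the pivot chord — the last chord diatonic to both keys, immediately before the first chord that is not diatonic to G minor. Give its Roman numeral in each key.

Eb — VI in G minor, V in Ab major

Chords diatonic to G minor: Gm, Adim, Bbaug, Cm, D, Eb, F#dim.
Reading the progression, the first chord not in that set is Bbm, so the modulation leaves G minor there.
The chord immediately before Bbm is Eb, which is diatonic to both keys: VI in G minor and V in Ab major.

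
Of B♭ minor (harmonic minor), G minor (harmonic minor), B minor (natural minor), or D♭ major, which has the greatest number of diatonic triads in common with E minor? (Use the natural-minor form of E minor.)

Triads of E minor (natural minor): E minor (i), F♯ diminished (ii°), G major (III), A minor (iv), B minor (v), C major (VI), D major (VII).
B♭ minor (harmonic minor) shares 0: none.
G minor (harmonic minor) shares 2: F♯dim, D.
B minor (natural minor) shares 4: Em, G, Bm, D.
D♭ major shares 0: none.
The most common triads (4) are shared with B minor.

B minor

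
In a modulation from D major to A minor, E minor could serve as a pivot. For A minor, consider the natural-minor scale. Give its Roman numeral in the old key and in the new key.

The scale of D major is D E F♯ G A B C♯; E is degree 2, and the triad built there (E-G-B) is minor, so it is ii.
The scale of A minor (natural minor) is A B C D E F G; E is degree 5, and the triad built there (E-G-B) is minor, so it is v.

ii in D major; v in A minor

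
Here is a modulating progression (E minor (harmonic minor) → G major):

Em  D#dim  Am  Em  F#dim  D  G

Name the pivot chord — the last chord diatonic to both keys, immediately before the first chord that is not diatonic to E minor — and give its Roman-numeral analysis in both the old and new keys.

Chords diatonic to E minor: Em, F#dim, Gaug, Am, B, C, D#dim.
Reading the progression, the first chord not in that set is D, so the modulation leaves E minor there.
The chord immediately before D is F#dim, which is diatonic to both keys: ii° in E minor and vii° in G major.

F#dim — ii° in E minor, vii° in G major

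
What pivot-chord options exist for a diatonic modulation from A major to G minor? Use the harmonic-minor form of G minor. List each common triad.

D

Triads in A major: A (I), Bm (ii), C#m (iii), D (IV), E (V), F#m (vi), G#dim (vii°).
Triads in G minor (harmonic minor): Gm (i), Adim (ii°), Bbaug (III+), Cm (iv), D (V), Eb (VI), F#dim (vii°).
Shared triads with their functions: D (IV in A major, V in G minor).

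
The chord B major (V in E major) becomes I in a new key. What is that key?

The numeral I denotes a major triad on scale degree 1. With B on degree 1, the tonic of the new key is B.
Degree 1 carries a major triad in major keys, so the destination is B major.
Check: the diatonic triads of B major are B (I), C#m (ii), D#m (iii), E (IV), F# (V), G#m (vi), A#dim (vii°) — B major is indeed I.

B major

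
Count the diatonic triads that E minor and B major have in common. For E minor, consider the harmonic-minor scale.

Diatonic triads of E minor (harmonic minor): Em (i), F#dim (ii°), Gaug (III+), Am (iv), B (V), C (VI), D#dim (vii°).
Diatonic triads of B major: B (I), C#m (ii), D#m (iii), E (IV), F# (V), G#m (vi), A#dim (vii°).
Matching root and quality in both lists: B.
That gives 1 common triad.

1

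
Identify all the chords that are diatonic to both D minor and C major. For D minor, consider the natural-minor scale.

Triads in D minor (natural minor): D minor (i), E diminished (ii°), F major (III), G minor (iv), A minor (v), Bb major (VI), C major (VII).
Triads in C major: C major (I), D minor (ii), E minor (iii), F major (IV), G major (V), A minor (vi), B diminished (vii°).
Shared triads with their functions: D minor (i in D minor, ii in C major); F major (III in D minor, IV in C major); A minor (v in D minor, vi in C major); C major (VII in D minor, I in C major).

Dm, F, Am, C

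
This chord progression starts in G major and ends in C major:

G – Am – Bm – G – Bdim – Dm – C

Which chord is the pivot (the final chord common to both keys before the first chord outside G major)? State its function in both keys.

Chords diatonic to G major: G, Am, Bm, C, D, Em, F#dim.
Reading the progression, the first chord not in that set is Bdim, so the modulation leaves G major there.
The chord immediately before Bdim is G, which is diatonic to both keys: I in G major and V in C major.

G — I in G major, V in C major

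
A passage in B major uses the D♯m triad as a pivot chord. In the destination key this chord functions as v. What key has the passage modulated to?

The numeral v denotes a minor triad on scale degree 5. With D♯ on degree 5, the tonic of the new key is G♯.
Degree 5 carries a minor triad in natural-minor keys, so the destination is G♯ minor.
Check: the diatonic triads of G♯ minor (natural minor) are G♯m (i), A♯dim (ii°), B (III), C♯m (iv), D♯m (v), E (VI), F♯ (VII) — D♯m is indeed v.

G♯ minor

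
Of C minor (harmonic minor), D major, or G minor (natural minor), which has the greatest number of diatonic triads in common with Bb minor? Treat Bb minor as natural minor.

Triads of Bb minor (natural minor): Bb minor (i), C diminished (ii°), Db major (III), Eb minor (iv), F minor (v), Gb major (VI), Ab major (VII).
C minor (harmonic minor) shares 2: Fm, Ab.
D major shares 0: none.
G minor (natural minor) shares 0: none.
The most common triads (2) are shared with C minor.

C minor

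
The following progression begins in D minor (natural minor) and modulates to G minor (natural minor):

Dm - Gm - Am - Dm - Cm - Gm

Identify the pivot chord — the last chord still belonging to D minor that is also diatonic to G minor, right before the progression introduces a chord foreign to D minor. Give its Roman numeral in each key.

Chords diatonic to D minor: Dm, Edim, F, Gm, Am, Bb, C.
Reading the progression, the first chord not in that set is Cm, so the modulation leaves D minor there.
The chord immediately before Cm is Dm, which is diatonic to both keys: i in D minor and v in G minor.

Dm — i in D minor, v in G minor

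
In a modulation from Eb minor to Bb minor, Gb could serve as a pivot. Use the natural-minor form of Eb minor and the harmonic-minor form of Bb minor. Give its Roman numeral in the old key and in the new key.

III in Eb minor; VI in Bb minor

The scale of Eb minor (natural minor) is Eb F Gb Ab Bb Cb Db; Gb is degree 3, and the triad built there (Gb-Bb-Db) is major, so it is III.
The scale of Bb minor (harmonic minor) is Bb C Db Eb F Gb A; Gb is degree 6, and the triad built there (Gb-Bb-Db) is major, so it is VI.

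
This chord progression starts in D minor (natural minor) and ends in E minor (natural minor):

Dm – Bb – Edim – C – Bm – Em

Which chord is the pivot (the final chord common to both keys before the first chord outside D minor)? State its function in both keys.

C — VII in D minor, VI in E minor

Chords diatonic to D minor: Dm, Edim, F, Gm, Am, Bb, C.
Reading the progression, the first chord not in that set is Bm, so the modulation leaves D minor there.
The chord immediately before Bm is C, which is diatonic to both keys: VII in D minor and VI in E minor.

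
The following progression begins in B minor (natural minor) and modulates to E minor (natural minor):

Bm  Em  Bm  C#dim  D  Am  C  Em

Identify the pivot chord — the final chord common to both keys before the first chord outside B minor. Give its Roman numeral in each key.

D — III in B minor, VII in E minor

Chords diatonic to B minor: Bm, C#dim, D, Em, F#m, G, A.
Reading the progression, the first chord not in that set is Am, so the modulation leaves B minor there.
The chord immediately before Am is D, which is diatonic to both keys: III in B minor and VII in E minor.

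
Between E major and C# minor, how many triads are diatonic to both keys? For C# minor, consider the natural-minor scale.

7

Diatonic triads of E major: E (I), F#m (ii), G#m (iii), A (IV), B (V), C#m (vi), D#dim (vii°).
Diatonic triads of C# minor (natural minor): C#m (i), D#dim (ii°), E (III), F#m (iv), G#m (v), A (VI), B (VII).
Matching root and quality in both lists: E, F#m, G#m, A, B, C#m, D#dim.
That gives 7 common triads.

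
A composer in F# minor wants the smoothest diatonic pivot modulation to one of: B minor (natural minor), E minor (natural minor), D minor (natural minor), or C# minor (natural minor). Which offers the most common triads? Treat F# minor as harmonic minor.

Triads of F# minor (harmonic minor): F# minor (i), G# diminished (ii°), A augmented (III+), B minor (iv), C# major (V), D major (VI), E# diminished (vii°).
B minor (natural minor) shares 3: F#m, Bm, D.
E minor (natural minor) shares 2: Bm, D.
D minor (natural minor) shares 0: none.
C# minor (natural minor) shares 1: F#m.
The most common triads (3) are shared with B minor.

B minor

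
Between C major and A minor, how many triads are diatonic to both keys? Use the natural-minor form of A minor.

7

Diatonic triads of C major: C (I), Dm (ii), Em (iii), F (IV), G (V), Am (vi), Bdim (vii°).
Diatonic triads of A minor (natural minor): Am (i), Bdim (ii°), C (III), Dm (iv), Em (v), F (VI), G (VII).
Matching root and quality in both lists: C, Dm, Em, F, G, Am, Bdim.
That gives 7 common triads.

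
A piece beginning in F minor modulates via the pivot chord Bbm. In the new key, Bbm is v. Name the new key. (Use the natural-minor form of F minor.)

Eb minor

The numeral v denotes a minor triad on scale degree 5. With Bb on degree 5, the tonic of the new key is Eb.
Degree 5 carries a minor triad in natural-minor keys, so the destination is Eb minor.
Check: the diatonic triads of Eb minor (natural minor) are Ebm (i), Fdim (ii°), Gb (III), Abm (iv), Bbm (v), Cb (VI), Db (VII) — Bbm is indeed v.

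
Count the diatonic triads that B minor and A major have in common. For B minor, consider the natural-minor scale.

4

Diatonic triads of B minor (natural minor): B minor (i), C♯ diminished (ii°), D major (III), E minor (iv), F♯ minor (v), G major (VI), A major (VII).
Diatonic triads of A major: A major (I), B minor (ii), C♯ minor (iii), D major (IV), E major (V), F♯ minor (vi), G♯ diminished (vii°).
Matching root and quality in both lists: B minor, D major, F♯ minor, A major.
That gives 4 common triads.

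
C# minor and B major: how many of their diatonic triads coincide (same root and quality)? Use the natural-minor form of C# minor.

Diatonic triads of C# minor (natural minor): C# minor (i), D# diminished (ii°), E major (III), F# minor (iv), G# minor (v), A major (VI), B major (VII).
Diatonic triads of B major: B major (I), C# minor (ii), D# minor (iii), E major (IV), F# major (V), G# minor (vi), A# diminished (vii°).
Matching root and quality in both lists: C# minor, E major, G# minor, B major.
That gives 4 common triads.

4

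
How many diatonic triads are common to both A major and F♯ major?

Diatonic triads of A major: A (I), Bm (ii), C♯m (iii), D (IV), E (V), F♯m (vi), G♯dim (vii°).
Diatonic triads of F♯ major: F♯ (I), G♯m (ii), A♯m (iii), B (IV), C♯ (V), D♯m (vi), E♯dim (vii°).
No triad has the same root and quality in both keys.

0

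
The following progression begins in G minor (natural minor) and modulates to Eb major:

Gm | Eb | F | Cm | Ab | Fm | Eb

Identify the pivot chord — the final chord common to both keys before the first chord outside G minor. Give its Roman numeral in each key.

Chords diatonic to G minor: Gm, Adim, Bb, Cm, Dm, Eb, F.
Reading the progression, the first chord not in that set is Ab, so the modulation leaves G minor there.
The chord immediately before Ab is Cm, which is diatonic to both keys: iv in G minor and vi in Eb major.

Cm — iv in G minor, vi in Eb major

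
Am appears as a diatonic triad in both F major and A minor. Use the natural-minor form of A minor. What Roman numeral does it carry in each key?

iii in F major; i in A minor

The scale of F major is F G A Bb C D E; A is degree 3, and the triad built there (A-C-E) is minor, so it is iii.
The scale of A minor (natural minor) is A B C D E F G; A is degree 1, and the triad built there (A-C-E) is minor, so it is i.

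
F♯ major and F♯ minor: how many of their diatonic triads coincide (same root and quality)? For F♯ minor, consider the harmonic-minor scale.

Diatonic triads of F♯ major: F♯ (I), G♯m (ii), A♯m (iii), B (IV), C♯ (V), D♯m (vi), E♯dim (vii°).
Diatonic triads of F♯ minor (harmonic minor): F♯m (i), G♯dim (ii°), Aaug (III+), Bm (iv), C♯ (V), D (VI), E♯dim (vii°).
Matching root and quality in both lists: C♯, E♯dim.
That gives 2 common triads.

2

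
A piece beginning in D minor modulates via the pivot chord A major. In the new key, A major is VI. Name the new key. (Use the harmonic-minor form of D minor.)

The numeral VI denotes a major triad on scale degree 6. With A on degree 6, the tonic of the new key is C#.
Degree 6 carries a major triad in minor keys, so the destination is C# minor.
Check: the diatonic triads of C# minor (natural minor) are C#m (i), D#dim (ii°), E (III), F#m (iv), G#m (v), A (VI), B (VII) — A major is indeed VI.

C# minor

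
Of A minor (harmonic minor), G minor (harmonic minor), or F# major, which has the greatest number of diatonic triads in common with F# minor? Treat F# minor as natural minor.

A minor

Triads of F# minor (natural minor): F#m (i), G#dim (ii°), A (III), Bm (iv), C#m (v), D (VI), E (VII).
A minor (harmonic minor) shares 2: G#dim, E.
G minor (harmonic minor) shares 1: D.
F# major shares 0: none.
The most common triads (2) are shared with A minor.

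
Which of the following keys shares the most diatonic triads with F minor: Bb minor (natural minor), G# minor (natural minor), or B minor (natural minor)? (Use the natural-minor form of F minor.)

Triads of F minor (natural minor): Fm (i), Gdim (ii°), Ab (III), Bbm (iv), Cm (v), Db (VI), Eb (VII).
Bb minor (natural minor) shares 4: Fm, Ab, Bbm, Db.
G# minor (natural minor) shares 0: none.
B minor (natural minor) shares 0: none.
The most common triads (4) are shared with Bb minor.

Bb minor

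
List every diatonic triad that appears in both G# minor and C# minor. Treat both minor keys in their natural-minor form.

G#m, B, C#m, E

Triads in G# minor (natural minor): G#m (i), A#dim (ii°), B (III), C#m (iv), D#m (v), E (VI), F# (VII).
Triads in C# minor (natural minor): C#m (i), D#dim (ii°), E (III), F#m (iv), G#m (v), A (VI), B (VII).
Shared triads with their functions: G#m (i in G# minor, v in C# minor); B (III in G# minor, VII in C# minor); C#m (iv in G# minor, i in C# minor); E (VI in G# minor, III in C# minor).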